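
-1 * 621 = -621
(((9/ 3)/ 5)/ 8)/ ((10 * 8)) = 3/ 3200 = 0.00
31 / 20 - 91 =-1789 / 20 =-89.45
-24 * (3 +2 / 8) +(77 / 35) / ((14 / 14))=-379 / 5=-75.80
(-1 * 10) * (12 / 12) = -10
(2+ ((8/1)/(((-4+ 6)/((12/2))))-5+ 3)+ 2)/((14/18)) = 33.43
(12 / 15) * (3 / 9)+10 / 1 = 154 / 15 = 10.27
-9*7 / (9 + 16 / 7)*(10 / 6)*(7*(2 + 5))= -36015 / 79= -455.89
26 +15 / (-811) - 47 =-17046 / 811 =-21.02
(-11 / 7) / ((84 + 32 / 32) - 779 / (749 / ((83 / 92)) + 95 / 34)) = -25858327 / 1383312049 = -0.02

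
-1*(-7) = 7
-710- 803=-1513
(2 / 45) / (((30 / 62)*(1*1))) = 62 / 675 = 0.09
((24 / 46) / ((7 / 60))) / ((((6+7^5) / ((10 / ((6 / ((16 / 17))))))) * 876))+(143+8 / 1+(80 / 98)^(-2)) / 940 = 819663793626213 / 5052318336352000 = 0.16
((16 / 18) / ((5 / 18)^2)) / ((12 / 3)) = 72 / 25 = 2.88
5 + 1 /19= 96 /19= 5.05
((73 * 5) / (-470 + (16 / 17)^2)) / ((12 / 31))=-3270035 / 1626888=-2.01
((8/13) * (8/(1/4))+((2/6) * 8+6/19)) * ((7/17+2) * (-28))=-19288696/12597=-1531.21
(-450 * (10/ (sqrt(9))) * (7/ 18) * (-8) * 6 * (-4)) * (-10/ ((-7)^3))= -160000/ 49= -3265.31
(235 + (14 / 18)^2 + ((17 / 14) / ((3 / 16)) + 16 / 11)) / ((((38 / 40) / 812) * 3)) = 3523922240 / 50787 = 69386.30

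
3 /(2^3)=3 /8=0.38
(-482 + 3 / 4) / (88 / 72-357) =17325 / 12808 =1.35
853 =853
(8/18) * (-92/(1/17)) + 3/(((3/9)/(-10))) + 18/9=-7048/9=-783.11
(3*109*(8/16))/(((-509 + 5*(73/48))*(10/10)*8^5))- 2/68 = -49305893/1675833344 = -0.03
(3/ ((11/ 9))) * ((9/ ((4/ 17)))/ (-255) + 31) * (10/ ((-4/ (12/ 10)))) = -49977/ 220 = -227.17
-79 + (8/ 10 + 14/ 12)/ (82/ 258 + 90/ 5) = -1864233/ 23630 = -78.89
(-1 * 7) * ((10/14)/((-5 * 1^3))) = 1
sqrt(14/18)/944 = sqrt(7)/2832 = 0.00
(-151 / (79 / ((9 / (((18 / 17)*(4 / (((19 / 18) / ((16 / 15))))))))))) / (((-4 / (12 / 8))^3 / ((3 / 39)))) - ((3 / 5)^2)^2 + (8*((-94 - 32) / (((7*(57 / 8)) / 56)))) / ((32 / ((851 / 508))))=-12051161003829507 / 203010129920000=-59.36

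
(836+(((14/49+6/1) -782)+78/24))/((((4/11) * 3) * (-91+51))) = -1.46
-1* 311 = -311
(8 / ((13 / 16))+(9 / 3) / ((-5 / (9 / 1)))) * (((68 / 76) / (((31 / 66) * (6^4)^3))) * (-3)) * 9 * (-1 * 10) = 54043 / 51443278848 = 0.00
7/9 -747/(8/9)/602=-26795/43344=-0.62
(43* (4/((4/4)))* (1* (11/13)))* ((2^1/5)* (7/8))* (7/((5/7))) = 162239/325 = 499.20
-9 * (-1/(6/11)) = 33/2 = 16.50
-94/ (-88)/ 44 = 47/ 1936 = 0.02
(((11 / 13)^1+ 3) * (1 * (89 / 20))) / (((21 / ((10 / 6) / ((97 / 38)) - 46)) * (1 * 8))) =-1468055 / 317772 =-4.62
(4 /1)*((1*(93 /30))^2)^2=923521 /2500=369.41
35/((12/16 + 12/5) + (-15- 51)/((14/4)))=-4900/2199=-2.23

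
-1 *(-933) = 933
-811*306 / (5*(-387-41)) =124083 / 1070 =115.97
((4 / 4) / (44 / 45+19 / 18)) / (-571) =-30 / 34831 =-0.00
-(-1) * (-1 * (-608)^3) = 224755712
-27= -27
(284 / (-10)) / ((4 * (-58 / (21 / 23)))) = 1491 / 13340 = 0.11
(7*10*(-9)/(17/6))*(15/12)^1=-4725/17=-277.94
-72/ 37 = -1.95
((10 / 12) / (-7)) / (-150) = 1 / 1260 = 0.00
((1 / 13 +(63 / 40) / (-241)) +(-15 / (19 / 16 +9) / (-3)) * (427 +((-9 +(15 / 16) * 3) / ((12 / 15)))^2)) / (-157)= -156227391861 / 102626051840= -1.52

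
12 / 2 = 6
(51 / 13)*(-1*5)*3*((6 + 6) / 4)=-2295 / 13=-176.54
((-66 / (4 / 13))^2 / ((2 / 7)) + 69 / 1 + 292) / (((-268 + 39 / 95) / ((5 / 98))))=-30.77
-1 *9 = -9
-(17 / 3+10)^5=-229345007 / 243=-943806.61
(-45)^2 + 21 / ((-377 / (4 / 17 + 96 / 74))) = 480174081 / 237133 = 2024.91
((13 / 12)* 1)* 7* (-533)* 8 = -97006 / 3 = -32335.33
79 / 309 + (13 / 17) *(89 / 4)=362885 / 21012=17.27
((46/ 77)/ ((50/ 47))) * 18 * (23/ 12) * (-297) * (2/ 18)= -223767/ 350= -639.33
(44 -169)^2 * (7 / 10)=21875 / 2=10937.50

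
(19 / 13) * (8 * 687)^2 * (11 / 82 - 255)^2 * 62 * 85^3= 2386088437943105792532000 / 21853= 109188140664581787055.87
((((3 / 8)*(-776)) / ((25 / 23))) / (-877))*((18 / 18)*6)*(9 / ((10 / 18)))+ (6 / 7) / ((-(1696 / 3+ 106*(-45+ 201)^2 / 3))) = 29387701801791 / 990417148000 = 29.67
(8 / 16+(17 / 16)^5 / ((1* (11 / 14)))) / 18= 12822583 / 103809024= 0.12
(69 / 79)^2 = 4761 / 6241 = 0.76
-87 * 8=-696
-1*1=-1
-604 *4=-2416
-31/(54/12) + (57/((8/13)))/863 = -421379/62136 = -6.78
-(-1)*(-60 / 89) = -0.67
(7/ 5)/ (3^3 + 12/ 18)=21/ 415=0.05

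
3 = 3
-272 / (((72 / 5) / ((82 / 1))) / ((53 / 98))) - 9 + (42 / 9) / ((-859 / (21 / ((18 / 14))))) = -320766175 / 378819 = -846.75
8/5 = 1.60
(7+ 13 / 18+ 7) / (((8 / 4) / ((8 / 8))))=265 / 36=7.36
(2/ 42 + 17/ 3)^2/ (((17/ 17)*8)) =200/ 49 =4.08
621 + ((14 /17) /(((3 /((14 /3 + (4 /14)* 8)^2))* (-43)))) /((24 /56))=36727399 /59211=620.28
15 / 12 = 1.25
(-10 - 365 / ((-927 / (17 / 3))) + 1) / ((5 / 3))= -18824 / 4635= -4.06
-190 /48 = -95 /24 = -3.96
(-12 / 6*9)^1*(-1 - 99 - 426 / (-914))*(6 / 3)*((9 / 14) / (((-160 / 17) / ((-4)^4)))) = -1002169584 / 15995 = -62655.18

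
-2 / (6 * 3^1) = -1 / 9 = -0.11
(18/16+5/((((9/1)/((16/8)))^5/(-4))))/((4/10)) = 2631605/944784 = 2.79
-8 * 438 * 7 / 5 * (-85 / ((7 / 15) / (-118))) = -105435360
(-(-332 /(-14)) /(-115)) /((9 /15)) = 0.34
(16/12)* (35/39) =140/117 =1.20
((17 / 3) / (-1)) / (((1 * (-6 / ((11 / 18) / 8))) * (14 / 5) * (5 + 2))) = 935 / 254016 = 0.00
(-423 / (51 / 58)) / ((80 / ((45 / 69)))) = -12267 / 3128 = -3.92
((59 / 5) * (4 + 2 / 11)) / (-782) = -59 / 935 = -0.06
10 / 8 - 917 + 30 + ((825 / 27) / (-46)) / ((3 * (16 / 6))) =-2933879 / 3312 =-885.83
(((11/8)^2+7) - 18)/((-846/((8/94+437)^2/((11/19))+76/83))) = 35272520970641/9927139968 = 3553.14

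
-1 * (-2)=2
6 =6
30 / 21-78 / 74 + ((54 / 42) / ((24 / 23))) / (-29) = 19951 / 60088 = 0.33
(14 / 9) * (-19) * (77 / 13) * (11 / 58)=-112651 / 3393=-33.20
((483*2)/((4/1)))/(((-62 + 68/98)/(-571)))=13513857/6008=2249.31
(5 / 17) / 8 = 5 / 136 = 0.04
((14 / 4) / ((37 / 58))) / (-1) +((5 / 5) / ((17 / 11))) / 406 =-1400699 / 255374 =-5.48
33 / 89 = 0.37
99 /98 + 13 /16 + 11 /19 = 35775 /14896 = 2.40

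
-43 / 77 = -0.56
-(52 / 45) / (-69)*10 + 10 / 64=6433 / 19872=0.32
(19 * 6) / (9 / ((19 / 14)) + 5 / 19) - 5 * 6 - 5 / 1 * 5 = -5039 / 131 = -38.47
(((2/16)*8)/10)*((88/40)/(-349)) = -11/17450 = -0.00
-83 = -83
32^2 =1024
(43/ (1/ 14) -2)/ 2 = 300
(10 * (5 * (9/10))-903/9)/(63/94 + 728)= -15604/205485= -0.08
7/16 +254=4071/16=254.44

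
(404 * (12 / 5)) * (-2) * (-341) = 3306336 / 5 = 661267.20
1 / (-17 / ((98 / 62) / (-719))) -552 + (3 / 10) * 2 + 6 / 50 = -5222177741 / 9472825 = -551.28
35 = 35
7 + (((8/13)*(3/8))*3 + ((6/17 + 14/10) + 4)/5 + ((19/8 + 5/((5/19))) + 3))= 1468231/44200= 33.22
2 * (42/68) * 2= 42/17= 2.47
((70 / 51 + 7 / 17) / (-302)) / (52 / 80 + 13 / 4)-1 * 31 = -716228 / 23103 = -31.00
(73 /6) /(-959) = -0.01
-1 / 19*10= -10 / 19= -0.53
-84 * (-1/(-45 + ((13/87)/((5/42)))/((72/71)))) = -438480/228439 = -1.92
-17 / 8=-2.12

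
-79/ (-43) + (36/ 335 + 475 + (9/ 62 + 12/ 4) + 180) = 589532831/ 893110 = 660.09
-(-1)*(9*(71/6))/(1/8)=852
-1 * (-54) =54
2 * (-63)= -126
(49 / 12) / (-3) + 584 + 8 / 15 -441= 25591 / 180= 142.17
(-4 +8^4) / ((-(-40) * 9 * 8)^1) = 341 / 240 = 1.42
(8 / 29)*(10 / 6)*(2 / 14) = 40 / 609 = 0.07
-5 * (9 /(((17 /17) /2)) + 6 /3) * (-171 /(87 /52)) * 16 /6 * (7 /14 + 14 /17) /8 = 2223000 /493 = 4509.13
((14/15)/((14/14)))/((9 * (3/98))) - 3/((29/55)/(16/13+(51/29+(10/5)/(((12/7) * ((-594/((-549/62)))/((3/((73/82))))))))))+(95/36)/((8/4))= -1012844166421/80162067960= -12.63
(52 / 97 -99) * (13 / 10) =-124163 / 970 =-128.00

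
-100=-100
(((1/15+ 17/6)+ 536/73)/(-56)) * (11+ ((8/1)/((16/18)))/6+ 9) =-321511/81760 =-3.93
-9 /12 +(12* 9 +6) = 453 /4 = 113.25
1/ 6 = 0.17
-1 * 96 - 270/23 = -2478/23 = -107.74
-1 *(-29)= 29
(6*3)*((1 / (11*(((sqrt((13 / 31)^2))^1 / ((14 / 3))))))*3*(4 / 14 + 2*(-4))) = -60264 / 143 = -421.43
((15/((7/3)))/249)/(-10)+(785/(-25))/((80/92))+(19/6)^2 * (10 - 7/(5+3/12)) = 79681843/1568700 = 50.79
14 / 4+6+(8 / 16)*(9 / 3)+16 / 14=12.14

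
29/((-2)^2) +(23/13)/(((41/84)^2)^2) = 5645728409/146939572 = 38.42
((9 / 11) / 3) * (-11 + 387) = 1128 / 11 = 102.55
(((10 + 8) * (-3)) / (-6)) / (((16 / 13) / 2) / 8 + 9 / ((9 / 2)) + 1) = 117 / 40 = 2.92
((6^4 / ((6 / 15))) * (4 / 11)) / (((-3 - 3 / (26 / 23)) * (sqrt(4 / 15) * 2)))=-28080 * sqrt(15) / 539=-201.77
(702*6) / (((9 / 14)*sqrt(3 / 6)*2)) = 3276*sqrt(2) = 4632.96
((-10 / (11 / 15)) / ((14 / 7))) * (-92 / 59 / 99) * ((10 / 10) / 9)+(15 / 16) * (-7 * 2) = -13.11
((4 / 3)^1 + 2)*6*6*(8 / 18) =160 / 3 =53.33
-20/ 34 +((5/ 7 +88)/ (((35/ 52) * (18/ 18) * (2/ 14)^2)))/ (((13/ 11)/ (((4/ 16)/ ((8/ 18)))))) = 1044943/ 340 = 3073.36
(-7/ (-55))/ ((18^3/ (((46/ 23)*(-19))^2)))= 2527/ 80190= 0.03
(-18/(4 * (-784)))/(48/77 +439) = 99/7582624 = 0.00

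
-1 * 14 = -14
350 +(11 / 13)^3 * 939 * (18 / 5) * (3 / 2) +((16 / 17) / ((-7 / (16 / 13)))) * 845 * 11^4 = -2671761084833 / 1307215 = -2043857.43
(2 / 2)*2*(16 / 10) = 3.20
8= 8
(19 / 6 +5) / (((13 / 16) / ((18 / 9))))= 784 / 39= 20.10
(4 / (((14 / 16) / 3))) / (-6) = -16 / 7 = -2.29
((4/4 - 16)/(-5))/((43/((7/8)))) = 21/344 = 0.06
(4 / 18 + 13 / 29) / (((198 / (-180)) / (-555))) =323750 / 957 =338.30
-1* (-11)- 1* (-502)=513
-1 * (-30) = 30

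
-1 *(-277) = 277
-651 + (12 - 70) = -709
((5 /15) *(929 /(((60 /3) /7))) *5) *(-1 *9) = -19509 /4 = -4877.25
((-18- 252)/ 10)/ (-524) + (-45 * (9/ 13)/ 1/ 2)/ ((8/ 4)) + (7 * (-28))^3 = -12822812984/ 1703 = -7529543.74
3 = 3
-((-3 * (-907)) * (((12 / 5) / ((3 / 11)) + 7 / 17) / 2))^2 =-157066210.20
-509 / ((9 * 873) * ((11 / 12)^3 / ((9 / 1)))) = -97728 / 129107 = -0.76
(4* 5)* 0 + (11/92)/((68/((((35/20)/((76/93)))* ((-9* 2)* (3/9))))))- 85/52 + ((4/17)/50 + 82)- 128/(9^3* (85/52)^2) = 307480204689457/3830012035200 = 80.28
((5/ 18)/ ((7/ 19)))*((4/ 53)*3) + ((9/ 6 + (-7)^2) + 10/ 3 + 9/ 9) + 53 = 80139/ 742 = 108.00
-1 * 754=-754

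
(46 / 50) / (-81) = -23 / 2025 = -0.01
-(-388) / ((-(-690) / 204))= 13192 / 115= 114.71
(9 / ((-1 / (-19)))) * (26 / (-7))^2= 2359.10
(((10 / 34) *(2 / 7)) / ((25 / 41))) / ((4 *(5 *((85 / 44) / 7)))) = 902 / 36125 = 0.02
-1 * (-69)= 69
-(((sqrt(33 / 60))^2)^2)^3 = -1771561 / 64000000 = -0.03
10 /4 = 5 /2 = 2.50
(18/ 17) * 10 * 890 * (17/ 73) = 160200/ 73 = 2194.52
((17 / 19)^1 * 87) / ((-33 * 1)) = -493 / 209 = -2.36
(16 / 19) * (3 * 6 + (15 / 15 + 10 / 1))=464 / 19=24.42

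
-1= -1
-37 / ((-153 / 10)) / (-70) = -37 / 1071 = -0.03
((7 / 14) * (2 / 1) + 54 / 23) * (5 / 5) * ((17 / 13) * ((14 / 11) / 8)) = 833 / 1196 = 0.70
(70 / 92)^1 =35 / 46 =0.76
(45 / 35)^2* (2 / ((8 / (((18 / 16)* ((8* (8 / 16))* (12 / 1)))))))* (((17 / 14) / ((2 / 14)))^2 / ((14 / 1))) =115.17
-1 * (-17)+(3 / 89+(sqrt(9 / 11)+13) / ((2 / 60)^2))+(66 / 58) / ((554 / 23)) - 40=12491.16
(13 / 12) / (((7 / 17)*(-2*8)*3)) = -221 / 4032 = -0.05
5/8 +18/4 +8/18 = 401/72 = 5.57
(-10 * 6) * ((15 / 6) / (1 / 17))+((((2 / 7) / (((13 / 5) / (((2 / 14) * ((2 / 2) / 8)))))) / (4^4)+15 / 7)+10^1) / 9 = -4987362985 / 1956864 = -2548.65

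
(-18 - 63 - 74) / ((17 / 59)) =-9145 / 17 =-537.94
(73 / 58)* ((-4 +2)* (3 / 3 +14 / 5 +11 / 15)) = -4964 / 435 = -11.41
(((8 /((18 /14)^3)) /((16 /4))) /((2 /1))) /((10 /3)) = 343 /2430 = 0.14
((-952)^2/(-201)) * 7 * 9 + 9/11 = -284064.61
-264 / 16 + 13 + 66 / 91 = -505 / 182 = -2.77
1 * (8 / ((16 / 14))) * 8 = 56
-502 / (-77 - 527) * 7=1757 / 302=5.82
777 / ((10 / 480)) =37296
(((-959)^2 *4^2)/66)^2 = 54132041072704/1089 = 49708026696.70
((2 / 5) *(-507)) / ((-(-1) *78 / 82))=-1066 / 5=-213.20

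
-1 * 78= -78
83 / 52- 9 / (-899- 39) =39161 / 24388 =1.61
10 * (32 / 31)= 320 / 31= 10.32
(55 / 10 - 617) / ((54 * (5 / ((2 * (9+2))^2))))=-147983 / 135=-1096.17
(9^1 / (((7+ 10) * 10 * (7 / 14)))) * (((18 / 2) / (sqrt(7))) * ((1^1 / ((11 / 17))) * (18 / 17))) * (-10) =-2916 * sqrt(7) / 1309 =-5.89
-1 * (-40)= 40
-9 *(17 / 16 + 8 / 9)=-281 / 16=-17.56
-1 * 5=-5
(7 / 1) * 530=3710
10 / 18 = 5 / 9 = 0.56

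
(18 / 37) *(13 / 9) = 26 / 37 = 0.70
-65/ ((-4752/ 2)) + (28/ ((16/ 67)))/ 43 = 281381/ 102168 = 2.75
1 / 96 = 0.01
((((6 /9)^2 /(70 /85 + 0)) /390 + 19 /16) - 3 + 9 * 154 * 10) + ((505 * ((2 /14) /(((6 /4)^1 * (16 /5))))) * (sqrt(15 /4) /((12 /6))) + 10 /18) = 2525 * sqrt(15) /672 + 2724074807 /196560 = 13873.30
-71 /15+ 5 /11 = -706 /165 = -4.28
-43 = -43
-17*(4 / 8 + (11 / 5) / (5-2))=-629 / 30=-20.97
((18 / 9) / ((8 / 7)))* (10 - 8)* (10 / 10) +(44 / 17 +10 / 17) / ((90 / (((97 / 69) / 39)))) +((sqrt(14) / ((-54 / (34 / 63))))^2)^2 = 30406568003130367 / 8684429304038670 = 3.50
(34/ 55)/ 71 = 34/ 3905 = 0.01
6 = 6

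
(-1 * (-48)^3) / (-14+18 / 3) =-13824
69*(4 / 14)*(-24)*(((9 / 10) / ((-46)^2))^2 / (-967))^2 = -59049 / 3565872601098956960000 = -0.00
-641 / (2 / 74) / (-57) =23717 / 57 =416.09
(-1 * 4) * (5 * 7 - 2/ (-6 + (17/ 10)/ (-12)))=-104140/ 737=-141.30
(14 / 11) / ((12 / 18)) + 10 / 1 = 131 / 11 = 11.91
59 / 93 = 0.63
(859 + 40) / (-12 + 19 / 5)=-4495 / 41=-109.63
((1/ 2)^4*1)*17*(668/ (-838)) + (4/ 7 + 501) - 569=-1602017/ 23464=-68.28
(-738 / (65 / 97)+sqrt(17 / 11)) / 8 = -35793 / 260+sqrt(187) / 88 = -137.51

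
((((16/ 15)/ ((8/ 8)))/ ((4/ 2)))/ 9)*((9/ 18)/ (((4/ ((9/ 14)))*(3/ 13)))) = 13/ 630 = 0.02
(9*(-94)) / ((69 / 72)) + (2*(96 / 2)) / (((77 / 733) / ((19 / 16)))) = 202.44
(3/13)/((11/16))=48/143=0.34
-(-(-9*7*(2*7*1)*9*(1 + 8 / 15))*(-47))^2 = -8181464826276 / 25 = -327258593051.04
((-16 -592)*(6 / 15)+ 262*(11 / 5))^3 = 4624076296 / 125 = 36992610.37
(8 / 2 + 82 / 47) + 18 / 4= 963 / 94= 10.24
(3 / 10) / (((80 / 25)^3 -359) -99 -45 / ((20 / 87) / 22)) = -25 / 394311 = -0.00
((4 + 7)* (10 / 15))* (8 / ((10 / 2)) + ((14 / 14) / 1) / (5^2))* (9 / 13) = 8.33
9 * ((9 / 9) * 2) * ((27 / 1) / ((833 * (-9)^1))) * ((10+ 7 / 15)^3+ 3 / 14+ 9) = -3212581 / 42875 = -74.93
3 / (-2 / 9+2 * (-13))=-0.11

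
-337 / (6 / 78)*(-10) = 43810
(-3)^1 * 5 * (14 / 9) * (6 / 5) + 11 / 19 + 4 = -445 / 19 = -23.42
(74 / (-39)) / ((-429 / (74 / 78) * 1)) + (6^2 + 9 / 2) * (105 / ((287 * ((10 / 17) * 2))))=2696412743 / 214022952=12.60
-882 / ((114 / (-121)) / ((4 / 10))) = 35574 / 95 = 374.46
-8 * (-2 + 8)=-48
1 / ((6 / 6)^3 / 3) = 3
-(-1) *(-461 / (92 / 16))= -80.17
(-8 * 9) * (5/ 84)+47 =299/ 7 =42.71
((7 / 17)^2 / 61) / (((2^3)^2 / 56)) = 343 / 141032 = 0.00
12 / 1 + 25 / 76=937 / 76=12.33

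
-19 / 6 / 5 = -0.63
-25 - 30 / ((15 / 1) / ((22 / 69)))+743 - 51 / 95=4698791 / 6555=716.83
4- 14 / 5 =1.20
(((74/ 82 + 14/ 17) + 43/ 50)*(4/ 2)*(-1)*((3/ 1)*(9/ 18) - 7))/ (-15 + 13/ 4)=-1982662/ 818975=-2.42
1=1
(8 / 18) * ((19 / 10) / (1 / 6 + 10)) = 76 / 915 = 0.08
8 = 8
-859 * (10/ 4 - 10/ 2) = 4295/ 2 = 2147.50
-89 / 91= -0.98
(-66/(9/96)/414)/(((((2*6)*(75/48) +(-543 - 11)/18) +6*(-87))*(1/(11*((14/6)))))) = 108416/1326525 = 0.08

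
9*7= 63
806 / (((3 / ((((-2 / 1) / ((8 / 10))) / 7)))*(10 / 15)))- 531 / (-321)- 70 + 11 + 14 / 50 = -200.99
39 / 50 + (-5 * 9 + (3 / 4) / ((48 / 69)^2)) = -42.67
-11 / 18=-0.61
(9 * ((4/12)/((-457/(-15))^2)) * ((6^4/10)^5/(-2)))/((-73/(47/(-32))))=-2265461455292928/1905747125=-1188752.39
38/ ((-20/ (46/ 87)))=-437/ 435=-1.00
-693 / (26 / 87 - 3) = 60291 / 235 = 256.56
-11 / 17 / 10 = -11 / 170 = -0.06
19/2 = 9.50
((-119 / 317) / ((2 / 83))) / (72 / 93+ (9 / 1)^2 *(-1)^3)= 306187 / 1576758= 0.19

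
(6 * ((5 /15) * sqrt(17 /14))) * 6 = 6 * sqrt(238) /7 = 13.22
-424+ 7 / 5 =-2113 / 5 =-422.60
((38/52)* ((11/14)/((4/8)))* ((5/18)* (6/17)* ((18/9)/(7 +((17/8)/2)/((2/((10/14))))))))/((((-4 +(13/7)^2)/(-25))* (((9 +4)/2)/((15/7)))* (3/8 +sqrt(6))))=0.16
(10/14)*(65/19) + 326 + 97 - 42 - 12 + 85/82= 4062269/10906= 372.48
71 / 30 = 2.37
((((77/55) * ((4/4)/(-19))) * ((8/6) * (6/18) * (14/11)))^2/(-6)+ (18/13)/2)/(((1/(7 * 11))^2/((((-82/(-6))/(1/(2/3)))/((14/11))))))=7536579374863/256589775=29372.10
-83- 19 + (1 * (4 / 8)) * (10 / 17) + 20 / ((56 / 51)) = -19871 / 238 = -83.49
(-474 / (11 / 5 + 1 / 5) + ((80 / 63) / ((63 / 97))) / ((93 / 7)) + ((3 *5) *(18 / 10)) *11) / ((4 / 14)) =10508989 / 30132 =348.77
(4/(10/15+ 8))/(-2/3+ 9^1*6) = 9/1040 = 0.01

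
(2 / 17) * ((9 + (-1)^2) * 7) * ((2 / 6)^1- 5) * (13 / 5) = -5096 / 51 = -99.92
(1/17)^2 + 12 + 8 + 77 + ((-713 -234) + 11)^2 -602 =253045800/289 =875591.00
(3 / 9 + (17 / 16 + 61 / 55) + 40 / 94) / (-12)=-363611 / 1488960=-0.24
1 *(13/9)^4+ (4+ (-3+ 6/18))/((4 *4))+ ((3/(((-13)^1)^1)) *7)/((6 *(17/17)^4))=1421749/341172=4.17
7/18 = 0.39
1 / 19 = 0.05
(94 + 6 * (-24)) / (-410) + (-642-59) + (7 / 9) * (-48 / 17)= -1470128 / 2091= -703.07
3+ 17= 20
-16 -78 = -94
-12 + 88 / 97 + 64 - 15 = 3677 / 97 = 37.91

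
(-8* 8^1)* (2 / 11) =-11.64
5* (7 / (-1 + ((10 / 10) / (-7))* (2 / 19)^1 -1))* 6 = -13965 / 134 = -104.22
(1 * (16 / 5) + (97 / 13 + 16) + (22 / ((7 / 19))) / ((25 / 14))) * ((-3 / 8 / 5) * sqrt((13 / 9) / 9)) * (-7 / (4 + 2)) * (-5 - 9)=-319039 * sqrt(13) / 39000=-29.50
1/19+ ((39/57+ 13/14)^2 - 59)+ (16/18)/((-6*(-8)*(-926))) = -12459873007/221130189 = -56.35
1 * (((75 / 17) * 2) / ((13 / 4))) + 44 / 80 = 14431 / 4420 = 3.26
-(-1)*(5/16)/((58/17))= 85/928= 0.09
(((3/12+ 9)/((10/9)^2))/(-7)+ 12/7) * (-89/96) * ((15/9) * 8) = -53489/6720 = -7.96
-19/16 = -1.19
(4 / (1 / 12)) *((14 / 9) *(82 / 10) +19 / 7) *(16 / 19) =1247488 / 1995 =625.31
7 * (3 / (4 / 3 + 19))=63 / 61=1.03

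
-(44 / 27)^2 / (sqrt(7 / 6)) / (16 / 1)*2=-242*sqrt(42) / 5103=-0.31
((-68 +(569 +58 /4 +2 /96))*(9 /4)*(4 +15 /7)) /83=456015 /5312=85.85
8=8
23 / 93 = 0.25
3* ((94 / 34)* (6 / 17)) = 846 / 289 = 2.93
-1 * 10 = -10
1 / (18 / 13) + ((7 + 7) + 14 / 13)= 3697 / 234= 15.80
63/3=21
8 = 8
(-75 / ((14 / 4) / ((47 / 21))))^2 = 5522500 / 2401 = 2300.08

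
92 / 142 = 46 / 71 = 0.65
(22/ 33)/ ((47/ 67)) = 134/ 141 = 0.95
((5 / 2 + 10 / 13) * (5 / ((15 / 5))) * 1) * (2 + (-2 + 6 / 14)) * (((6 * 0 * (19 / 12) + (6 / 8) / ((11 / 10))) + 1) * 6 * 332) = 7831050 / 1001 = 7823.23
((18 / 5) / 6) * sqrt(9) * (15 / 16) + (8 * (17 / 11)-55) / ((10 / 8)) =-28531 / 880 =-32.42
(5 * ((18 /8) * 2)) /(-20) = -9 /8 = -1.12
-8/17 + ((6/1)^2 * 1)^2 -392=15360/17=903.53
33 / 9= 11 / 3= 3.67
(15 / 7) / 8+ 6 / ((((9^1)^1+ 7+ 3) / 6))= 2301 / 1064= 2.16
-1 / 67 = -0.01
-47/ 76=-0.62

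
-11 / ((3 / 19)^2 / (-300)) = 397100 / 3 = 132366.67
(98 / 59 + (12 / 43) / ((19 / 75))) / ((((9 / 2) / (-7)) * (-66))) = 84742 / 1301481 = 0.07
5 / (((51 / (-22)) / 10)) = -1100 / 51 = -21.57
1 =1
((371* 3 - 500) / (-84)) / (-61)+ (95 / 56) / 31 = 7913 / 45384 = 0.17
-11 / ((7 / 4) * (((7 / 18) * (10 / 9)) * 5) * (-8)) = 891 / 2450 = 0.36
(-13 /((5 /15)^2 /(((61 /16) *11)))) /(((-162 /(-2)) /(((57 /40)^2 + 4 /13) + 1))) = -202.22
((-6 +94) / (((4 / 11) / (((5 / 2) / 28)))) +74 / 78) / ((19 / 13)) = 24631 / 1596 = 15.43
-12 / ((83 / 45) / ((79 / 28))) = -18.36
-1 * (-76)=76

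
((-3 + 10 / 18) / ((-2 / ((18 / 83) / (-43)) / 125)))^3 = -20796875000 / 45461069009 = -0.46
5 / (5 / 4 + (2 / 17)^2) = 5780 / 1461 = 3.96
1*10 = 10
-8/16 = -1/2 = -0.50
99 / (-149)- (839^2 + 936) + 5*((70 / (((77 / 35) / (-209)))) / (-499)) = -52401917958 / 74351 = -704791.03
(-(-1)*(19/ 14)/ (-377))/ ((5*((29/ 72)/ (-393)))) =268812/ 382655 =0.70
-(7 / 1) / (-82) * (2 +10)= 42 / 41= 1.02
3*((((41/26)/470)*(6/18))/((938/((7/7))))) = 0.00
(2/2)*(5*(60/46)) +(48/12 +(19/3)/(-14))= 9727/966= 10.07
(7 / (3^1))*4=28 / 3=9.33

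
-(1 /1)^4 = -1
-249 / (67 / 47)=-11703 / 67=-174.67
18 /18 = 1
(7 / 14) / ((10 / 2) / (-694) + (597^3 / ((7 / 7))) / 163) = 0.00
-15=-15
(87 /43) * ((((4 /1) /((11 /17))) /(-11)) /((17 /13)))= -4524 /5203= -0.87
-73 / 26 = -2.81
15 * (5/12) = 25/4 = 6.25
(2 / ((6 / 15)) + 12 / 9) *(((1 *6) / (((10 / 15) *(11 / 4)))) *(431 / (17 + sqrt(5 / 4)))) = 6682224 / 12661 - 196536 *sqrt(5) / 12661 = 493.07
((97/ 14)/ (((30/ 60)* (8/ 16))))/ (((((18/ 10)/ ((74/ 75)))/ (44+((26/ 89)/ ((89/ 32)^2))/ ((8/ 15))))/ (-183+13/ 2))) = -78722563523704/ 666195705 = -118167.32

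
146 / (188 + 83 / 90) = 13140 / 17003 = 0.77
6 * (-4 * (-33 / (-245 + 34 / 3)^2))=7128 / 491401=0.01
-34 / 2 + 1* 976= 959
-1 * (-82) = 82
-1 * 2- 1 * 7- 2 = -11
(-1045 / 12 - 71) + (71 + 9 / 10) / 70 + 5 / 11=-1808749 / 11550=-156.60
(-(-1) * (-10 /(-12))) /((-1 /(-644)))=1610 /3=536.67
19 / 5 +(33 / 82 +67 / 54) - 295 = -1602697 / 5535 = -289.56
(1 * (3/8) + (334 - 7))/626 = 2619/5008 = 0.52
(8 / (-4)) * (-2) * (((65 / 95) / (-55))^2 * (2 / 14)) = 676 / 7644175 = 0.00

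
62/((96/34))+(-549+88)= -10537/24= -439.04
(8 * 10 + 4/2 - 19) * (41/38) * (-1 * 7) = -18081/38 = -475.82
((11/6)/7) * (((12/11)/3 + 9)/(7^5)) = 103/705894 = 0.00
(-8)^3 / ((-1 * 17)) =512 / 17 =30.12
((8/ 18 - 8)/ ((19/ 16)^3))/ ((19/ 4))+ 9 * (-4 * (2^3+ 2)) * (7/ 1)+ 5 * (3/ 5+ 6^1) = -2487.95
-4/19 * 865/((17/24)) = -83040/323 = -257.09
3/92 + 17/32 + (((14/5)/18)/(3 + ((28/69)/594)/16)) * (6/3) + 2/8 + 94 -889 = -1437263422931/1809967520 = -794.08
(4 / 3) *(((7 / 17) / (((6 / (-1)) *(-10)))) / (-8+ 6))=-0.00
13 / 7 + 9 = 76 / 7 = 10.86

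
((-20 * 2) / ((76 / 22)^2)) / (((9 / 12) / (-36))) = 58080 / 361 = 160.89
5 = 5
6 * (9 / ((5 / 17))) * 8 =1468.80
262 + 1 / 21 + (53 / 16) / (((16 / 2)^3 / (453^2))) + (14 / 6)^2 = 823244435 / 516096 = 1595.14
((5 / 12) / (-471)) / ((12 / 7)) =-35 / 67824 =-0.00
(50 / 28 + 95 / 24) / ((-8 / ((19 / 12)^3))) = -6618935 / 2322432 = -2.85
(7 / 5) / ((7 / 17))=17 / 5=3.40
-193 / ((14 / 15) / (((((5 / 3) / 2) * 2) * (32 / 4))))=-19300 / 7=-2757.14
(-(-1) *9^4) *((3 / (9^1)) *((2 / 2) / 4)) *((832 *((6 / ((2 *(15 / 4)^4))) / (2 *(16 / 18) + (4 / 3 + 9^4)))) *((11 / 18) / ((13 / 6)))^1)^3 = 4390349929709568 / 50337929904671142578125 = 0.00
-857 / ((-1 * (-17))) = -857 / 17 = -50.41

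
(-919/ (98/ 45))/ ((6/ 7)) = -13785/ 28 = -492.32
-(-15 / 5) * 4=12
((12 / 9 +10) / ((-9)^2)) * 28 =952 / 243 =3.92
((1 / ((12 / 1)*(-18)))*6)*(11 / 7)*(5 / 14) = -55 / 3528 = -0.02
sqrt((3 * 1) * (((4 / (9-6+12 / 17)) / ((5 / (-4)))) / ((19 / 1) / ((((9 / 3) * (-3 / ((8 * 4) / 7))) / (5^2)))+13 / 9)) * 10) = 4 * sqrt(1541118) / 15109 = 0.33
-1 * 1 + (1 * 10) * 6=59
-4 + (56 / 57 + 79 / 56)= -5129 / 3192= -1.61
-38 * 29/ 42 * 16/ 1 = -419.81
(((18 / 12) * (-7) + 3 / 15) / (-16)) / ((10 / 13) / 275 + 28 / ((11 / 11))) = 14729 / 640704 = 0.02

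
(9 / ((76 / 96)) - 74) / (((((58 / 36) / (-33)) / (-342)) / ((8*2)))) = -203575680 / 29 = -7019851.03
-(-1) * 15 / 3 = 5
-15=-15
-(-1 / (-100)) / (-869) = 1 / 86900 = 0.00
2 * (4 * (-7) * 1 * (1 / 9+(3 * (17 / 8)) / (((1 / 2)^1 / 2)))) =-12908 / 9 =-1434.22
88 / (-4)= -22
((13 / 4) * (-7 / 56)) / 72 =-13 / 2304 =-0.01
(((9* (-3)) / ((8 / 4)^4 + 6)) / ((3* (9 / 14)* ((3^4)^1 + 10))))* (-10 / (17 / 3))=30 / 2431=0.01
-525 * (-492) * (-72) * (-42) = 781099200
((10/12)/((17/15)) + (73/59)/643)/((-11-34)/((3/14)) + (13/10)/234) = -85581630/24377671271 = -0.00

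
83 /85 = 0.98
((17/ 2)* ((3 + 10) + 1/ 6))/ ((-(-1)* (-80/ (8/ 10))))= -1343/ 1200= -1.12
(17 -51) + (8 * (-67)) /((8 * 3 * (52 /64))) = -2398 /39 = -61.49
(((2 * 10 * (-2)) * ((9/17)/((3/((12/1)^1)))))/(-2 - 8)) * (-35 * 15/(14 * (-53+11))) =900/119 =7.56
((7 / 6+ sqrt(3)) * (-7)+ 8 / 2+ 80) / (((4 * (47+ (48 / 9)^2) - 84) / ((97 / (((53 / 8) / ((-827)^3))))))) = -2139699917589 / 742+ 493776904059 * sqrt(3) / 1855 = -2422643185.20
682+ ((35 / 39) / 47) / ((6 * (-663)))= 4972921633 / 7291674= 682.00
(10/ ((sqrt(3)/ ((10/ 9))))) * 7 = 700 * sqrt(3)/ 27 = 44.91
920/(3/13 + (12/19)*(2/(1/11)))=227240/3489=65.13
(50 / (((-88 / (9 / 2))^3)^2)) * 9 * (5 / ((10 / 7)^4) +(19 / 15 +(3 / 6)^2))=25992247869 / 1188874462167040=0.00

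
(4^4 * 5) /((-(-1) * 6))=640 /3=213.33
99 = 99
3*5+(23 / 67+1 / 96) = 98755 / 6432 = 15.35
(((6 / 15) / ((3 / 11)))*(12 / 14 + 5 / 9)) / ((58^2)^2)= 979 / 5347044360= 0.00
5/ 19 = 0.26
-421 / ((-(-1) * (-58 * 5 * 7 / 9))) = 3789 / 2030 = 1.87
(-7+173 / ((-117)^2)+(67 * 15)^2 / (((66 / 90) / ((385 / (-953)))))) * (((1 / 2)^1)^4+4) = -36294315362875 / 16056144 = -2260462.75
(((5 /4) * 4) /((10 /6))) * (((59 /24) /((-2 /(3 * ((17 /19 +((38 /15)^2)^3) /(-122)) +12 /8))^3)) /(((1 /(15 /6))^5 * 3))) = 636824725731563441896181015289103 /167544583445563897500000000000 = 3800.93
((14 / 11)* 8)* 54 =6048 / 11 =549.82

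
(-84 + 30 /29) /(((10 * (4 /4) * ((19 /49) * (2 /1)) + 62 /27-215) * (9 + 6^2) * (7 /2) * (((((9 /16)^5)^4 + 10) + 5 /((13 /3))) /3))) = 4764410505024202787133931388928 /6891929922592144277659620713856895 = 0.00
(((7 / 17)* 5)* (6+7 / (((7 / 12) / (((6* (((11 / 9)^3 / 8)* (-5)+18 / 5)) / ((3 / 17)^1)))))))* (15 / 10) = 8583449 / 2754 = 3116.72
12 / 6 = 2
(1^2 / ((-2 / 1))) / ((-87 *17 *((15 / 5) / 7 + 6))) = 7 / 133110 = 0.00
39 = 39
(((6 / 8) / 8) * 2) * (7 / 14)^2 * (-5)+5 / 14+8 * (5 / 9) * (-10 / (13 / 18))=-357685 / 5824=-61.42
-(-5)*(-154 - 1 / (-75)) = -11549 / 15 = -769.93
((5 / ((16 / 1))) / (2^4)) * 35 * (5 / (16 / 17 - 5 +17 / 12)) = -6375 / 4928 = -1.29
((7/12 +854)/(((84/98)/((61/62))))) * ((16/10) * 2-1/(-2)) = 32403749/8928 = 3629.45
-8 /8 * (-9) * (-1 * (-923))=8307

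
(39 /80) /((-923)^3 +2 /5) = -39 /62906437328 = -0.00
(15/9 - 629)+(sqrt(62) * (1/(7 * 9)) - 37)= -1993/3+sqrt(62)/63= -664.21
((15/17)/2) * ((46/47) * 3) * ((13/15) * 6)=5382/799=6.74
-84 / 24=-7 / 2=-3.50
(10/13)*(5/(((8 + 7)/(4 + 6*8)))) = 40/3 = 13.33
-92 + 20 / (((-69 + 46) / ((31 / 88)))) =-46707 / 506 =-92.31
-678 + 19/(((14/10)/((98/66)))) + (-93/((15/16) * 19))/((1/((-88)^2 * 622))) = -78842920979/3135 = -25149257.09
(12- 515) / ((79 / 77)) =-38731 / 79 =-490.27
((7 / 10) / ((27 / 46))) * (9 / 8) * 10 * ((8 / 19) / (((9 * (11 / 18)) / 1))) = 644 / 627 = 1.03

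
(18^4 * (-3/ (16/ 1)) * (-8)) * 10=1574640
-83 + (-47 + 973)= 843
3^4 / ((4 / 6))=243 / 2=121.50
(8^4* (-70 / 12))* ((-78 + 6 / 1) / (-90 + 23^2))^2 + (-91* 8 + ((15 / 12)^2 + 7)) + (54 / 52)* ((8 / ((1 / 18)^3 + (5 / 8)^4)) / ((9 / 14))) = -23359543794051219 / 18284693185616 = -1277.55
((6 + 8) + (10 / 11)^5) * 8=18837712 / 161051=116.97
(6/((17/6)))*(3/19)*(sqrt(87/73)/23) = 108*sqrt(6351)/542317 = 0.02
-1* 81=-81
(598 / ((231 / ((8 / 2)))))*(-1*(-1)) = 10.35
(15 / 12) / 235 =0.01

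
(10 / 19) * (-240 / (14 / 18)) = -162.41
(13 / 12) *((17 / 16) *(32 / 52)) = 17 / 24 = 0.71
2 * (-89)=-178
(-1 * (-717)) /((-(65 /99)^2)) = -7027317 /4225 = -1663.27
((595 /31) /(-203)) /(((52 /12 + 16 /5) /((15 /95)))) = -3825 /1930153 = -0.00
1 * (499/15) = 33.27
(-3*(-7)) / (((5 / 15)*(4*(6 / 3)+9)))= 63 / 17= 3.71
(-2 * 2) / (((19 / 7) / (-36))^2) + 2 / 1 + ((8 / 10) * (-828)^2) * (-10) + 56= -1980199670 / 361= -5485317.65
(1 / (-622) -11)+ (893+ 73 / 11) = 888.63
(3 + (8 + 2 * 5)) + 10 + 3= 34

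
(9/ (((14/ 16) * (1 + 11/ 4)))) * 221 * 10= 42432/ 7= 6061.71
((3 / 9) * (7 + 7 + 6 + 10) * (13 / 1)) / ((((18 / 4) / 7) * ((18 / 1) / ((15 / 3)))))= 4550 / 81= 56.17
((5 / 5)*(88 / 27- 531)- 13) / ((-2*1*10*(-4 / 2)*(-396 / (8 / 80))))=73 / 21384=0.00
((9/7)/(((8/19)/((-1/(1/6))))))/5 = -513/140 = -3.66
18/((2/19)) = 171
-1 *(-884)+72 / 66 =9736 / 11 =885.09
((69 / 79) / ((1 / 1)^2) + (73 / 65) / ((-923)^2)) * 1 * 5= 3820907332 / 874931083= 4.37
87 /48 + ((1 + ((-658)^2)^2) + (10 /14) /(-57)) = 187457825298.80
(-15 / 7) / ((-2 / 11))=165 / 14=11.79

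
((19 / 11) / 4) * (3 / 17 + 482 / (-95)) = -719 / 340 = -2.11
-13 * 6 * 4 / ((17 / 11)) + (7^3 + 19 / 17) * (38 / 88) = -19929 / 374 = -53.29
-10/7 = -1.43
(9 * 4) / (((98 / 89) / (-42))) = -9612 / 7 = -1373.14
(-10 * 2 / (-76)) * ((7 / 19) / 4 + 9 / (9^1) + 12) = 4975 / 1444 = 3.45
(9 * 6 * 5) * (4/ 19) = 1080/ 19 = 56.84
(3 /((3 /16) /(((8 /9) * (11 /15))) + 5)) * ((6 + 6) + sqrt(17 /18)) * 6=44.16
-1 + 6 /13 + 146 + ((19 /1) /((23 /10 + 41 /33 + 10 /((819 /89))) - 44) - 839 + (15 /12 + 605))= -87.77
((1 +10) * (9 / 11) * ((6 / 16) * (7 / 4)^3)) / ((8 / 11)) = 101871 / 4096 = 24.87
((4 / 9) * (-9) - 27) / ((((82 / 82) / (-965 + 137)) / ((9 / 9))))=25668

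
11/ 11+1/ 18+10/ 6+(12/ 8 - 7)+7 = 38/ 9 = 4.22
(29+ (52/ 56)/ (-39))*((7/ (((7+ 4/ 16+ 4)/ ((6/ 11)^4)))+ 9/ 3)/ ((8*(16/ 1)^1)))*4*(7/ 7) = 90726133/ 32795840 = 2.77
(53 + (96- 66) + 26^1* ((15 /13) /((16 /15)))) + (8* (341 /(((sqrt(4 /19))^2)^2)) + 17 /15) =7399531 /120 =61662.76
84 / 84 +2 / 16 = 9 / 8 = 1.12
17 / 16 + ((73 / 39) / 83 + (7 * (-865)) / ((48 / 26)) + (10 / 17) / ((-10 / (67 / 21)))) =-3278.89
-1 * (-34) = 34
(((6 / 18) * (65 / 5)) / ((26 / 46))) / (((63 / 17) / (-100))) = -39100 / 189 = -206.88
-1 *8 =-8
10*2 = 20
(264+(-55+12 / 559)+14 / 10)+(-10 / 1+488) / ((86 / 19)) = 883293 / 2795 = 316.03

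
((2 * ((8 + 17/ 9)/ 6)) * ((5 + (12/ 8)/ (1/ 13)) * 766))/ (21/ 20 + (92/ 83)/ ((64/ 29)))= 11090546320/ 278289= 39852.62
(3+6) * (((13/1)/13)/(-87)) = -3/29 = -0.10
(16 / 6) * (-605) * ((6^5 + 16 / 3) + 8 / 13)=-1468920640 / 117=-12554877.26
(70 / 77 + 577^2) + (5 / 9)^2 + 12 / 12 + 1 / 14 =4152984901 / 12474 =332931.29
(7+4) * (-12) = -132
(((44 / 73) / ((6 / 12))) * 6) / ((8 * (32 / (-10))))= -165 / 584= -0.28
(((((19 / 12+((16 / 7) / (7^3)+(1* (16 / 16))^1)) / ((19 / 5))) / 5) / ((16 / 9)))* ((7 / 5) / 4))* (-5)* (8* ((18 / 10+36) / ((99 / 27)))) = -18133389 / 1638560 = -11.07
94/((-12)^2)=47/72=0.65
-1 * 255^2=-65025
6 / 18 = 1 / 3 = 0.33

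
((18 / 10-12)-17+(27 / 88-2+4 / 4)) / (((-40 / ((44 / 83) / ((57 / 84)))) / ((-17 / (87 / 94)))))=-22880963 / 2286650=-10.01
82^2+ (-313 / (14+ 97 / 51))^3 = -480989182103 / 533411731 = -901.72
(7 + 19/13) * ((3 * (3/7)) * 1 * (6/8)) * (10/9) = 825/91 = 9.07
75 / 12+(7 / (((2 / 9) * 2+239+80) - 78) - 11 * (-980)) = 93754337 / 8692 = 10786.28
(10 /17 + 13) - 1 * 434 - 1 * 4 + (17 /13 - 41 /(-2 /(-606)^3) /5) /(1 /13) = -1008240229618 /85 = -11861649760.21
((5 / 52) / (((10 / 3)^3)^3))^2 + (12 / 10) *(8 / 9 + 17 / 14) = 5732480000008135830269 / 2271360000000000000000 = 2.52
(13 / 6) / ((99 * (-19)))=-13 / 11286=-0.00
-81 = -81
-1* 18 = -18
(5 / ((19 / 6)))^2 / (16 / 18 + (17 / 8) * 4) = 16200 / 61009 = 0.27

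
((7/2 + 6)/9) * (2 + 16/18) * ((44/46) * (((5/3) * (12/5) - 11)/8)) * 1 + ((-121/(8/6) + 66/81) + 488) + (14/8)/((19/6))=28039043/70794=396.07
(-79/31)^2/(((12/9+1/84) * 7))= 74892/108593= 0.69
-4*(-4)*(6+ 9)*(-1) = -240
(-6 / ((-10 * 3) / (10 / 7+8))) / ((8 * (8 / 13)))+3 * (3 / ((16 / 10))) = 6729 / 1120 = 6.01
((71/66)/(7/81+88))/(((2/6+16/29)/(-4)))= -333558/6043345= -0.06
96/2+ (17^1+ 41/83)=5436/83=65.49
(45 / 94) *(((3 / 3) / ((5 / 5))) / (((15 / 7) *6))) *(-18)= -63 / 94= -0.67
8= 8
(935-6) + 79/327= 929.24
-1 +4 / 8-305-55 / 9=-5609 / 18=-311.61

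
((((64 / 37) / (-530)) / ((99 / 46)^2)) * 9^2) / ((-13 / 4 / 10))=541696 / 3084653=0.18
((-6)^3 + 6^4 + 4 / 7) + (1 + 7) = 7620 / 7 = 1088.57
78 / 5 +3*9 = 213 / 5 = 42.60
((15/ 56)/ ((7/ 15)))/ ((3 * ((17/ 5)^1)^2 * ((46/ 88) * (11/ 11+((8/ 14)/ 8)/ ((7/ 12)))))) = 375/ 13294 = 0.03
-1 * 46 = -46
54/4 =27/2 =13.50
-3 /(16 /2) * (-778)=1167 /4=291.75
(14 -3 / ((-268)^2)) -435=-30237907 / 71824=-421.00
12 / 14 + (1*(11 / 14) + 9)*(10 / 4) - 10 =429 / 28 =15.32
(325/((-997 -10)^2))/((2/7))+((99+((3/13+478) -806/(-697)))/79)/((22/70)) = 372025459877855/15969261904882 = 23.30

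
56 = 56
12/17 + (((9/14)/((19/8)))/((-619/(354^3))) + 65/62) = -1683114344993/86772658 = -19396.83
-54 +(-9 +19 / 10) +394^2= 1551749 / 10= 155174.90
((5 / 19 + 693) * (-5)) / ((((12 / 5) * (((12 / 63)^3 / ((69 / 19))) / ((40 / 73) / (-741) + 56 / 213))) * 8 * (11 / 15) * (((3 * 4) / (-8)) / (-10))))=-836003626408125 / 3697220488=-226116.79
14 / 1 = 14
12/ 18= 2/ 3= 0.67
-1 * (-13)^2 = -169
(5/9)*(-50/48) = -125/216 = -0.58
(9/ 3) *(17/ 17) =3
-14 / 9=-1.56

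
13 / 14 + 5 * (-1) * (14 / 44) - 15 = -1206 / 77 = -15.66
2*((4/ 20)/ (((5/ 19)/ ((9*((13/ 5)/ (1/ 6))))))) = 26676/ 125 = 213.41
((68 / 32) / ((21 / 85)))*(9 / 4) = 4335 / 224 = 19.35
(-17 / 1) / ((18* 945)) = -17 / 17010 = -0.00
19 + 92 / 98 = 977 / 49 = 19.94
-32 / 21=-1.52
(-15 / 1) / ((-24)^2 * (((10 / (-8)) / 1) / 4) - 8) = 15 / 188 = 0.08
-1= -1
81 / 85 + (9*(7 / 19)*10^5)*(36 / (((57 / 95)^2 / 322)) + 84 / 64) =17243802845289 / 1615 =10677277303.58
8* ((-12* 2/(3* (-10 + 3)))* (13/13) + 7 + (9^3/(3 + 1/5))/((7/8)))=2148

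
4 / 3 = 1.33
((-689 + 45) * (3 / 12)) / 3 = -161 / 3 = -53.67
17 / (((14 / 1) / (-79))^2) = 106097 / 196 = 541.31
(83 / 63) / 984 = 83 / 61992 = 0.00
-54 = -54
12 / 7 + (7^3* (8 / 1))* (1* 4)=76844 / 7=10977.71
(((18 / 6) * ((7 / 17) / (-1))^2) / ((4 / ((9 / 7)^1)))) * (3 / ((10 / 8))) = 567 / 1445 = 0.39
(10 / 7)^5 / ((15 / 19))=380000 / 50421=7.54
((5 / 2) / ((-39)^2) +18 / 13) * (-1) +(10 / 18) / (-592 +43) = -2316823 / 1670058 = -1.39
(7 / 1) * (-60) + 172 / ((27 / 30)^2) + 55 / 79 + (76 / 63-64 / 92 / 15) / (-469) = -499998257369 / 2415910455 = -206.96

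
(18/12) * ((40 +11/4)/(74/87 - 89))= -0.73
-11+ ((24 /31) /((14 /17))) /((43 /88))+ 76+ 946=9451593 /9331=1012.92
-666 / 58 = -333 / 29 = -11.48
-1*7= -7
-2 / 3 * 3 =-2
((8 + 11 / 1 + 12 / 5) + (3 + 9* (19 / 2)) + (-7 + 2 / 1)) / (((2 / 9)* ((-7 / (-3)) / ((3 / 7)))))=84969 / 980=86.70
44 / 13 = 3.38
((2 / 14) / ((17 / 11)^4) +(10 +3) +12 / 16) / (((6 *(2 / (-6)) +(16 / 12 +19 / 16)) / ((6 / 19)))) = 2319418728 / 277707325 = 8.35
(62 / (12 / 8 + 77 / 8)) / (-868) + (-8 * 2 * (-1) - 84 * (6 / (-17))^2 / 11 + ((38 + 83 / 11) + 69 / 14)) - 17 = 192174963 / 3961034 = 48.52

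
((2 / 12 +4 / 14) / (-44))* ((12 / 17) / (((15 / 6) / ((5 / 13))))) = -19 / 17017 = -0.00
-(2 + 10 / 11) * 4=-128 / 11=-11.64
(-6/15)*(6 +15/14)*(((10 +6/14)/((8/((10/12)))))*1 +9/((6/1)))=-28677/3920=-7.32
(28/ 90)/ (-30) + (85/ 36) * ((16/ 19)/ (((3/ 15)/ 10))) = 1274867/ 12825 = 99.40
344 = 344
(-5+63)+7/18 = 1051/18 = 58.39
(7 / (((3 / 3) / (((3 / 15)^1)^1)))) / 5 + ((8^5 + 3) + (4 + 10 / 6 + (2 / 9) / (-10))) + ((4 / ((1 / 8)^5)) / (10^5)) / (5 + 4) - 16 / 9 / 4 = 921842596 / 28125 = 32776.63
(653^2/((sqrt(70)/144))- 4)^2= 1885157818593968/35- 245611584*sqrt(70)/35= 53861593247429.26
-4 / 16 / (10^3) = -1 / 4000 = -0.00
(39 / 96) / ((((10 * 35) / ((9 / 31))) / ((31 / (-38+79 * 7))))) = 117 / 5768000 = 0.00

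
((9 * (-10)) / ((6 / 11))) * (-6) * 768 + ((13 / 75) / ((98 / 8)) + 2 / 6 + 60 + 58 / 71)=198402455317 / 260925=760381.16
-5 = -5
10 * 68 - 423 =257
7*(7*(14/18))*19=6517/9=724.11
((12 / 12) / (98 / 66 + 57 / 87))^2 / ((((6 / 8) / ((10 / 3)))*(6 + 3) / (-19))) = -9667295 / 4718592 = -2.05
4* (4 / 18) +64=584 / 9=64.89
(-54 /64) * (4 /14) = -27 /112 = -0.24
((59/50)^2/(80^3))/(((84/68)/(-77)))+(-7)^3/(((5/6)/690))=-1090575360650947/3840000000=-284004.00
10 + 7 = 17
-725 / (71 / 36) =-26100 / 71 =-367.61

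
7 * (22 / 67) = 154 / 67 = 2.30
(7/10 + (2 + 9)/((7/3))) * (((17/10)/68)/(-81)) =-379/226800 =-0.00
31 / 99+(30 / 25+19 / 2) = 10903 / 990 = 11.01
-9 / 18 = -1 / 2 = -0.50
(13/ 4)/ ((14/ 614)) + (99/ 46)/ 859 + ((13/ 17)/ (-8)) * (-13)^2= 2377110579/ 18808664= 126.38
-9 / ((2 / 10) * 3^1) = -15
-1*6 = -6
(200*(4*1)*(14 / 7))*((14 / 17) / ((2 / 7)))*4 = 313600 / 17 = 18447.06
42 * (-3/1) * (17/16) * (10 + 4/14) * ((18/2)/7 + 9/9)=-22032/7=-3147.43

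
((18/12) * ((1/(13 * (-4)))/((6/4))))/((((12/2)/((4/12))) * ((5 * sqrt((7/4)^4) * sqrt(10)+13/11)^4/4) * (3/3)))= -158739623788473961750528/203002288595980662687915137986917+375850901869354024960 * sqrt(10)/15615560661229281745224241383609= -0.00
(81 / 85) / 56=81 / 4760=0.02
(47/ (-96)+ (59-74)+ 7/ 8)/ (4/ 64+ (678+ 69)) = -1403/ 71718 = -0.02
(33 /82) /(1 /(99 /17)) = 2.34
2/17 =0.12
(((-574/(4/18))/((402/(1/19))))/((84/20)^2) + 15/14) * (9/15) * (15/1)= 84390/8911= 9.47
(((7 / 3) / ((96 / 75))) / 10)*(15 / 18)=175 / 1152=0.15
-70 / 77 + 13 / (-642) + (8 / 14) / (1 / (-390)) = -11062661 / 49434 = -223.79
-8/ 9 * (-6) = 16/ 3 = 5.33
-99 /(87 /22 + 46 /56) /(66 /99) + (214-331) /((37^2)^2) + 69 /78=-2165325756937 /71679161606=-30.21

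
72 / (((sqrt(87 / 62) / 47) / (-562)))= -633936 * sqrt(5394) / 29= -1605472.56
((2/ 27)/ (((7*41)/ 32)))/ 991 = 64/ 7679259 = 0.00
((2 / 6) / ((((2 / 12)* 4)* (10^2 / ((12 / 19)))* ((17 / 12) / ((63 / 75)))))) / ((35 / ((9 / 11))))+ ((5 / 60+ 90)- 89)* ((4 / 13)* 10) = 111032708 / 33309375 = 3.33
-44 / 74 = -22 / 37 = -0.59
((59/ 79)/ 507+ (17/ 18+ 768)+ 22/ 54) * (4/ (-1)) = -1109336714/ 360477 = -3077.41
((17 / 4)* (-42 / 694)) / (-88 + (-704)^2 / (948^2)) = 0.00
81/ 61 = 1.33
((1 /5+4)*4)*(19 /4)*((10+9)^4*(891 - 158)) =38114591907 /5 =7622918381.40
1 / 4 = 0.25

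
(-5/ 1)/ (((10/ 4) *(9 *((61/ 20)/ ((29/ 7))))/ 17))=-19720/ 3843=-5.13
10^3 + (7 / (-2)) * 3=1979 / 2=989.50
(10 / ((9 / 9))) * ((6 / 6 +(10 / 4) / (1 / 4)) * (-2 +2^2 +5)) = 770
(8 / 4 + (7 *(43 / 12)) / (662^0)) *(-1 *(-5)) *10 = 8125 / 6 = 1354.17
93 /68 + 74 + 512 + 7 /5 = 200181 /340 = 588.77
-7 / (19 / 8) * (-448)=25088 / 19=1320.42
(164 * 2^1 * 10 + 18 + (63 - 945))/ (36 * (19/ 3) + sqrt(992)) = 34428/ 3187 - 604 * sqrt(62)/ 3187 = 9.31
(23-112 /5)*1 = 3 /5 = 0.60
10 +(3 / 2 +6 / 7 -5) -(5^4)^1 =-8647 / 14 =-617.64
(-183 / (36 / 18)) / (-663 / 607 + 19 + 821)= -37027 / 339478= -0.11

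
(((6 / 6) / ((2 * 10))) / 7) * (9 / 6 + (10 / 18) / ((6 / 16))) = 23 / 1080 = 0.02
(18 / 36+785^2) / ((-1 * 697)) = -1232451 / 1394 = -884.11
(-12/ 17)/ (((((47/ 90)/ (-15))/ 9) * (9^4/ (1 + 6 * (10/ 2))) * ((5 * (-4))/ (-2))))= 0.09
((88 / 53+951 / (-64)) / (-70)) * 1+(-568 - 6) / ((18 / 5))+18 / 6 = -333912581 / 2136960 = -156.26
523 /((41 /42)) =535.76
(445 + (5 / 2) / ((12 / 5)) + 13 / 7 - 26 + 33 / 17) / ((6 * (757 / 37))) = 44788019 / 12971952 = 3.45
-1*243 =-243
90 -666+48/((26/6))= -564.92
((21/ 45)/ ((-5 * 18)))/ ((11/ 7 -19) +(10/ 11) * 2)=539/ 1622700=0.00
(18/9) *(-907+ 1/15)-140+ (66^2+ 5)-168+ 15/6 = 67249/30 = 2241.63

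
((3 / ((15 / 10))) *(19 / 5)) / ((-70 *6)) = -19 / 1050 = -0.02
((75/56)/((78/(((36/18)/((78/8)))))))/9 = 0.00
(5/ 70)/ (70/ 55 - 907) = -11/ 139482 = -0.00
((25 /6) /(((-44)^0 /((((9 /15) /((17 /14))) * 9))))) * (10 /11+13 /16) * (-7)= -668115 /2992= -223.30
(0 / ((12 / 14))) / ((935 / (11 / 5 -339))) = 0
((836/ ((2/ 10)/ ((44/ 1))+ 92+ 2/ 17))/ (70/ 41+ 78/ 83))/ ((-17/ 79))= -3090281315/ 193974331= -15.93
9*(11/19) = 99/19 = 5.21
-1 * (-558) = 558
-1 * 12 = -12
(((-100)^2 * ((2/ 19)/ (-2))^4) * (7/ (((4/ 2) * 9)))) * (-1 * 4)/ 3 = -140000/ 3518667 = -0.04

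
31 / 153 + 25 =3856 / 153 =25.20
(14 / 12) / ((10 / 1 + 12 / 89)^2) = 55447 / 4881624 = 0.01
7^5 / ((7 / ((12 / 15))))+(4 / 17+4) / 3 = 163388 / 85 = 1922.21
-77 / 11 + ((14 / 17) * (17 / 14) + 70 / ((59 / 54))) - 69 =-10.93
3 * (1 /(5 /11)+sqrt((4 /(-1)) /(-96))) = sqrt(6) /4+33 /5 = 7.21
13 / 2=6.50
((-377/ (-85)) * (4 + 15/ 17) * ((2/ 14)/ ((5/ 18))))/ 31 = 563238/ 1567825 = 0.36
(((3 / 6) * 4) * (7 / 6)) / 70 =1 / 30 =0.03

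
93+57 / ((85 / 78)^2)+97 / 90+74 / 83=142.97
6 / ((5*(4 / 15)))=9 / 2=4.50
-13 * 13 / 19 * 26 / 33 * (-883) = 3879902 / 627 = 6188.04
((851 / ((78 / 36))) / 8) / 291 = 851 / 5044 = 0.17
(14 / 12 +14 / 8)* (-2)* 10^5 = -1750000 / 3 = -583333.33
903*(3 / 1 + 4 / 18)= 2909.67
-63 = -63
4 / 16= 1 / 4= 0.25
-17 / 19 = -0.89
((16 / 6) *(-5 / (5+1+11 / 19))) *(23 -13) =-20.27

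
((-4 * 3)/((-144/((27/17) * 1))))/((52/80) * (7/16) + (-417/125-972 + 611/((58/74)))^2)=630750000/182676424503829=0.00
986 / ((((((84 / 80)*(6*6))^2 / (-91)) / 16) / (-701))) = 3594167200 / 5103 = 704324.36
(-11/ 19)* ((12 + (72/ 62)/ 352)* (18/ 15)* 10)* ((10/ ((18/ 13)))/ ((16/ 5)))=-3547375/ 18848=-188.21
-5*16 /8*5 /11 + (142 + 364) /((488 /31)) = 74073 /2684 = 27.60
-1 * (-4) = 4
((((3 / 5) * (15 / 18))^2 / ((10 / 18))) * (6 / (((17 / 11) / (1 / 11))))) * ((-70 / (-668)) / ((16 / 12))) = 567 / 45424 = 0.01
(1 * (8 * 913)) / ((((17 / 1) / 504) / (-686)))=-2525314176 / 17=-148547892.71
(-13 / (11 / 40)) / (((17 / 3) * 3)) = -520 / 187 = -2.78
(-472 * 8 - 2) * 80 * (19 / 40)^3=-12956651 / 400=-32391.63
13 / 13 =1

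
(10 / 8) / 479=5 / 1916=0.00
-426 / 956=-213 / 478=-0.45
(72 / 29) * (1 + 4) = 360 / 29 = 12.41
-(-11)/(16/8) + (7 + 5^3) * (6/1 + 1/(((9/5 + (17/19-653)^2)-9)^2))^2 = 137600054488288854787320627901927723835/28922765000112557920856568799346688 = 4757.50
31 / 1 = 31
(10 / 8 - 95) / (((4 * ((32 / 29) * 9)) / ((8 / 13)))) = -1.45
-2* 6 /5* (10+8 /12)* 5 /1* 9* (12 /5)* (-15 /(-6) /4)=-1728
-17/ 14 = -1.21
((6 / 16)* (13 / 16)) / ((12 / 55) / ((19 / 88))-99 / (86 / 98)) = -53105 / 19486592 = -0.00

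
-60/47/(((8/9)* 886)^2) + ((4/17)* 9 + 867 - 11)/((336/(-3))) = -76888808863/10035388864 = -7.66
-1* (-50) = 50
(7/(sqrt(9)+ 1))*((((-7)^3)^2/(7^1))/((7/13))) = 218491/4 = 54622.75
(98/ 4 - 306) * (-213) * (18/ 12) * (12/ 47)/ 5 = 1079271/ 235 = 4592.64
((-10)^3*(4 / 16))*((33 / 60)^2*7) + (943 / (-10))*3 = -32491 / 40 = -812.28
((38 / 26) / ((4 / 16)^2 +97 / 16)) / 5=152 / 3185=0.05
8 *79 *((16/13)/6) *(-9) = -15168/13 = -1166.77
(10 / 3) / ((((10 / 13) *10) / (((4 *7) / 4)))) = 91 / 30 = 3.03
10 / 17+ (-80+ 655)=9785 / 17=575.59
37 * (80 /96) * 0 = 0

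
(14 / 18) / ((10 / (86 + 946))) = 1204 / 15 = 80.27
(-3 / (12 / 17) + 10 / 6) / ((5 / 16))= -124 / 15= -8.27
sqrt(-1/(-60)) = sqrt(15)/30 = 0.13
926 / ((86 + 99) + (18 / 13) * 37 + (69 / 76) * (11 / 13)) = 914888 / 234155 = 3.91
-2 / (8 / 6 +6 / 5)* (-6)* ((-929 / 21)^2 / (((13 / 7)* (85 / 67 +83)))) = 289118735 / 4880967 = 59.23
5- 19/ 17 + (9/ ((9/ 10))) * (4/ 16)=217/ 34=6.38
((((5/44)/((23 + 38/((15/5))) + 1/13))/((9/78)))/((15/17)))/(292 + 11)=169/1639836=0.00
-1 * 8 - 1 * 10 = -18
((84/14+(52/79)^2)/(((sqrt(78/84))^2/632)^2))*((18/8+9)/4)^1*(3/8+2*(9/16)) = 2124738000/169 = 12572414.20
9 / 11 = 0.82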